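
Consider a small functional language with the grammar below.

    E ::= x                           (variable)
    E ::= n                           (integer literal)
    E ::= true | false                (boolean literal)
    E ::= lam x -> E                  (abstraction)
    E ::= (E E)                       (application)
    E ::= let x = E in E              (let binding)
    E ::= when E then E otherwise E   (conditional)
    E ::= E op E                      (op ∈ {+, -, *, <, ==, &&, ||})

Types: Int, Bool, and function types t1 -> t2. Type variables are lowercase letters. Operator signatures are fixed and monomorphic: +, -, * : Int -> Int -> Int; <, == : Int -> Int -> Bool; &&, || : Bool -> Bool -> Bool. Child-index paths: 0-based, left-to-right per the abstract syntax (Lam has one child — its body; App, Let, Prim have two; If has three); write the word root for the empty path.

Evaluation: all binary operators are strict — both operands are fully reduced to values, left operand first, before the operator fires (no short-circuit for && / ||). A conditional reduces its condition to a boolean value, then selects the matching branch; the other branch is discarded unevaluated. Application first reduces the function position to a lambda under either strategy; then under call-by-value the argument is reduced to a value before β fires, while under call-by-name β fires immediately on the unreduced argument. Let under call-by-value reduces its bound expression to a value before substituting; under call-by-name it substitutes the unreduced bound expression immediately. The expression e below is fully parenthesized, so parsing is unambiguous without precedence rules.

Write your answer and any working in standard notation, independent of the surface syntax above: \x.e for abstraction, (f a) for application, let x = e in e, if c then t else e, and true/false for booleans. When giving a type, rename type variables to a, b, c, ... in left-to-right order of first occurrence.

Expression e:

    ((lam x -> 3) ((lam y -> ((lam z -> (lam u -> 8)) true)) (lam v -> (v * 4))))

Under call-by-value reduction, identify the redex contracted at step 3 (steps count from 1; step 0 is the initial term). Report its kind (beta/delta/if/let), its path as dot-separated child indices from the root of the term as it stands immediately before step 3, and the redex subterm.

Trace:
step 0: ((\x.3) ((\y.((\z.(\u.8)) true)) (\v.(v * 4))))
step 1: [beta@1] ((\x.3) ((\z.(\u.8)) true))
step 2: [beta@1] ((\x.3) (\u.8))
step 3: [beta@root] 3

Answer: beta at root : ((\x.3) (\u.8))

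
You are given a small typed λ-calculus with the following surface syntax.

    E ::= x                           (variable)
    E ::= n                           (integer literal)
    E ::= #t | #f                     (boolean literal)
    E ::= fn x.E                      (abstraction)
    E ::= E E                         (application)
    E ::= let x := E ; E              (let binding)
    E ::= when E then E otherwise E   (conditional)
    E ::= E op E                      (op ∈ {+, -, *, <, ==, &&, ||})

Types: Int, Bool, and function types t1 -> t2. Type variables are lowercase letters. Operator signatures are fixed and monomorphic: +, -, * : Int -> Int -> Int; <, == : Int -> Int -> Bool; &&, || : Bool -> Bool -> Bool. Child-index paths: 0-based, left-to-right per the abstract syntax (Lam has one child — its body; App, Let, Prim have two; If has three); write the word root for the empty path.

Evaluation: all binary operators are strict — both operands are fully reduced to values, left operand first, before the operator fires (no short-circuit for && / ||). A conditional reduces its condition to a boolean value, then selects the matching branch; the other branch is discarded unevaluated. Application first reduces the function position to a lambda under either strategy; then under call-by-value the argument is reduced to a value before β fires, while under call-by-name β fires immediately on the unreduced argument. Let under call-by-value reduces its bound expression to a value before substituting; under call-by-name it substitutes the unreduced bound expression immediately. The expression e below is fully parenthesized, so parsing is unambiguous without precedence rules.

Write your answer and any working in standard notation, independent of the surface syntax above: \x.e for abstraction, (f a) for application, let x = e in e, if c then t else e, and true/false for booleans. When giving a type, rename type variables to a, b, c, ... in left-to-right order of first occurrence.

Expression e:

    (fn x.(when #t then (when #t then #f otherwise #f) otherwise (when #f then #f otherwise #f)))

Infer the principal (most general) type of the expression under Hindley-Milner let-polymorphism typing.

Derivation:
  unify Bool ~ Bool
  unify Bool ~ Bool
  unify Bool ~ Bool
  unify Bool ~ Bool
  unify Bool ~ Bool
  unify Bool ~ Bool
\x._ : a -> Bool

Answer: a -> Bool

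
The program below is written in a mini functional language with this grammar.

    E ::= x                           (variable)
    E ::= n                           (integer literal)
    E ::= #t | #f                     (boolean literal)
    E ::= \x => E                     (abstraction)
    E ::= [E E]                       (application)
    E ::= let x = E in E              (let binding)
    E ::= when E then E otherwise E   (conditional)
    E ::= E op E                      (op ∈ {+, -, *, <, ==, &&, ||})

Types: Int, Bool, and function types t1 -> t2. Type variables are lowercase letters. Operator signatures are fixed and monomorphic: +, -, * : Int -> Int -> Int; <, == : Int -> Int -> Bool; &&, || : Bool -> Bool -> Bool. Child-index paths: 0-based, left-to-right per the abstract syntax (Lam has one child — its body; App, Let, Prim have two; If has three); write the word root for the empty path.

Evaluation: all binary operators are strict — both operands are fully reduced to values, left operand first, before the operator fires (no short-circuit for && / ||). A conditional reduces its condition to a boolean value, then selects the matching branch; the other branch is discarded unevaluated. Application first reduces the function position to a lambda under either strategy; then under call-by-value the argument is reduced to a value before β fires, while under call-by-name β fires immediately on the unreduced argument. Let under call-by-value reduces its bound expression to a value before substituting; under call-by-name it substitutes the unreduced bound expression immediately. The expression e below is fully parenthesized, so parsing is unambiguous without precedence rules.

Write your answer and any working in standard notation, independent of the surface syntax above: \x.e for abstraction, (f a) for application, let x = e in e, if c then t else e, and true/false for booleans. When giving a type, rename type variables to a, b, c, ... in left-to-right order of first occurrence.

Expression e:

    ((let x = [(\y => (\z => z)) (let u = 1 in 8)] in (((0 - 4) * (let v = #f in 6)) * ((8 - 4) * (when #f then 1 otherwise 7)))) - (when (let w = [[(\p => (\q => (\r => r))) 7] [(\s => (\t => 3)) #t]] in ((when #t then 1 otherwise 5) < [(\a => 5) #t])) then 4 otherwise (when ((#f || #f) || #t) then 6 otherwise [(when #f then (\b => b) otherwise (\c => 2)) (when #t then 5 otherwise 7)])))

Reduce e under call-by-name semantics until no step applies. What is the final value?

Answer: -676

Working:
step 0: ((let x = ((\y.(\z.z)) (let u = 1 in 8)) in (((0 - 4) * (let v = false in 6)) * ((8 - 4) * (if false then 1 else 7)))) - (if (let w = (((\p.(\q.(\r.r))) 7) ((\s.(\t.3)) true)) in ((if true then 1 else 5) < ((\a.5) true))) then 4 else (if ((false || false) || true) then 6 else ((if false then (\b.b) else (\c.2)) (if true then 5 else 7)))))
step 1: [let@0] ((((0 - 4) * (let v = false in 6)) * ((8 - 4) * (if false then 1 else 7))) - (if (let w = (((\p.(\q.(\r.r))) 7) ((\s.(\t.3)) true)) in ((if true then 1 else 5) < ((\a.5) true))) then 4 else (if ((false || false) || true) then 6 else ((if false then (\b.b) else (\c.2)) (if true then 5 else 7)))))
step 2: [delta@0.0.0] (((-4 * (let v = false in 6)) * ((8 - 4) * (if false then 1 else 7))) - (if (let w = (((\p.(\q.(\r.r))) 7) ((\s.(\t.3)) true)) in ((if true then 1 else 5) < ((\a.5) true))) then 4 else (if ((false || false) || true) then 6 else ((if false then (\b.b) else (\c.2)) (if true then 5 else 7)))))
step 3: [let@0.0.1] (((-4 * 6) * ((8 - 4) * (if false then 1 else 7))) - (if (let w = (((\p.(\q.(\r.r))) 7) ((\s.(\t.3)) true)) in ((if true then 1 else 5) < ((\a.5) true))) then 4 else (if ((false || false) || true) then 6 else ((if false then (\b.b) else (\c.2)) (if true then 5 else 7)))))
step 4: [delta@0.0] ((-24 * ((8 - 4) * (if false then 1 else 7))) - (if (let w = (((\p.(\q.(\r.r))) 7) ((\s.(\t.3)) true)) in ((if true then 1 else 5) < ((\a.5) true))) then 4 else (if ((false || false) || true) then 6 else ((if false then (\b.b) else (\c.2)) (if true then 5 else 7)))))
step 5: [delta@0.1.0] ((-24 * (4 * (if false then 1 else 7))) - (if (let w = (((\p.(\q.(\r.r))) 7) ((\s.(\t.3)) true)) in ((if true then 1 else 5) < ((\a.5) true))) then 4 else (if ((false || false) || true) then 6 else ((if false then (\b.b) else (\c.2)) (if true then 5 else 7)))))
step 6: [if@0.1.1] ((-24 * (4 * 7)) - (if (let w = (((\p.(\q.(\r.r))) 7) ((\s.(\t.3)) true)) in ((if true then 1 else 5) < ((\a.5) true))) then 4 else (if ((false || false) || true) then 6 else ((if false then (\b.b) else (\c.2)) (if true then 5 else 7)))))
step 7: [delta@0.1] ((-24 * 28) - (if (let w = (((\p.(\q.(\r.r))) 7) ((\s.(\t.3)) true)) in ((if true then 1 else 5) < ((\a.5) true))) then 4 else (if ((false || false) || true) then 6 else ((if false then (\b.b) else (\c.2)) (if true then 5 else 7)))))
step 8: [delta@0] (-672 - (if (let w = (((\p.(\q.(\r.r))) 7) ((\s.(\t.3)) true)) in ((if true then 1 else 5) < ((\a.5) true))) then 4 else (if ((false || false) || true) then 6 else ((if false then (\b.b) else (\c.2)) (if true then 5 else 7)))))
step 9: [let@1.0] (-672 - (if ((if true then 1 else 5) < ((\a.5) true)) then 4 else (if ((false || false) || true) then 6 else ((if false then (\b.b) else (\c.2)) (if true then 5 else 7)))))
step 10: [if@1.0.0] (-672 - (if (1 < ((\a.5) true)) then 4 else (if ((false || false) || true) then 6 else ((if false then (\b.b) else (\c.2)) (if true then 5 else 7)))))
step 11: [beta@1.0.1] (-672 - (if (1 < 5) then 4 else (if ((false || false) || true) then 6 else ((if false then (\b.b) else (\c.2)) (if true then 5 else 7)))))
step 12: [delta@1.0] (-672 - (if true then 4 else (if ((false || false) || true) then 6 else ((if false then (\b.b) else (\c.2)) (if true then 5 else 7)))))
step 13: [if@1] (-672 - 4)
step 14: [delta@root] -676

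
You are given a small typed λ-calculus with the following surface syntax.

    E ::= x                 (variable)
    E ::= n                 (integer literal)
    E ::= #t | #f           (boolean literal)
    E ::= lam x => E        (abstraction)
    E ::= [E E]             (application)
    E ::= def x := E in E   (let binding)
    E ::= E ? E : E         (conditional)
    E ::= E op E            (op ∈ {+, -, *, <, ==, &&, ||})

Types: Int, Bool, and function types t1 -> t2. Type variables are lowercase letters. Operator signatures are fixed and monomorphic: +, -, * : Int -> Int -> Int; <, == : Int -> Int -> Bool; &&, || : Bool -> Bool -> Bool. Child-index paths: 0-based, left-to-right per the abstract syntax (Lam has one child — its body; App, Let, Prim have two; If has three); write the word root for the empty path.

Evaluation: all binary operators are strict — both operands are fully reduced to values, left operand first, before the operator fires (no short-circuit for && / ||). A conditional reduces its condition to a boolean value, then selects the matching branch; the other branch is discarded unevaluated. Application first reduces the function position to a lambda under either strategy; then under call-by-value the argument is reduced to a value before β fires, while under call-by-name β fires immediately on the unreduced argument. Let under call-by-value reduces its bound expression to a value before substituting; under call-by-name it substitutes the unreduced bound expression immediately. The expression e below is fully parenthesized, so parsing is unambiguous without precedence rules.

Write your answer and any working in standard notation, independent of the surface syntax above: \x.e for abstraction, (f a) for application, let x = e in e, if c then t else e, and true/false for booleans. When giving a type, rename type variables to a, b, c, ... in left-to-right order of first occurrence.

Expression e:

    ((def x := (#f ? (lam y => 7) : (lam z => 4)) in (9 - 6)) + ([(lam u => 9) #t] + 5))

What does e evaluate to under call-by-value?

Trace:
step 0: ((let x = (if false then (\y.7) else (\z.4)) in (9 - 6)) + (((\u.9) true) + 5))
step 1: [if@0.0] ((let x = (\z.4) in (9 - 6)) + (((\u.9) true) + 5))
step 2: [let@0] ((9 - 6) + (((\u.9) true) + 5))
step 3: [delta@0] (3 + (((\u.9) true) + 5))
step 4: [beta@1.0] (3 + (9 + 5))
step 5: [delta@1] (3 + 14)
step 6: [delta@root] 17

Answer: 17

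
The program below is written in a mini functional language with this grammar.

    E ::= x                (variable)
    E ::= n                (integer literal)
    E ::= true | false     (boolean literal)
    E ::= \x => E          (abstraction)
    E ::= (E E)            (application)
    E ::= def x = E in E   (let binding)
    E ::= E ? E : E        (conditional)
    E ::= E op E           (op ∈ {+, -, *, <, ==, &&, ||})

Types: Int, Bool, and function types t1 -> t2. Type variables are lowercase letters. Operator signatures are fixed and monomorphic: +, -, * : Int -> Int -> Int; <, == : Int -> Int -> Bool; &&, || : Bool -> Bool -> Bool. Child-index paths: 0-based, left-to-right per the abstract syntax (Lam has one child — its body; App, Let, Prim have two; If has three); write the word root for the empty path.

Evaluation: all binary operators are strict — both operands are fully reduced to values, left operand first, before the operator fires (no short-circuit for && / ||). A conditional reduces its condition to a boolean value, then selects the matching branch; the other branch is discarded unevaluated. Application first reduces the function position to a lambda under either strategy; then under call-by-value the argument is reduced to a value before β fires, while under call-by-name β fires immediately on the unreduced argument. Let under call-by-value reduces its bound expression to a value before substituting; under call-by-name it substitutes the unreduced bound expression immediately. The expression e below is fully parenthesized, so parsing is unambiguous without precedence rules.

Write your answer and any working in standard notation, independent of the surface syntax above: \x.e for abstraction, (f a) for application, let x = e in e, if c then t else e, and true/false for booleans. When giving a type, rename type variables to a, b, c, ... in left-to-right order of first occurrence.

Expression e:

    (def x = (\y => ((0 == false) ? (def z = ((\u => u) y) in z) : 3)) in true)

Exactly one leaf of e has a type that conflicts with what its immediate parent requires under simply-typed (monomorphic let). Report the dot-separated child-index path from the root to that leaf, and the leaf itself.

Trace:
  unify Int ~ Int
  unify Bool ~ Int
  FAIL: mismatch Bool ~ Int

Answer: 0.0.0.1 : false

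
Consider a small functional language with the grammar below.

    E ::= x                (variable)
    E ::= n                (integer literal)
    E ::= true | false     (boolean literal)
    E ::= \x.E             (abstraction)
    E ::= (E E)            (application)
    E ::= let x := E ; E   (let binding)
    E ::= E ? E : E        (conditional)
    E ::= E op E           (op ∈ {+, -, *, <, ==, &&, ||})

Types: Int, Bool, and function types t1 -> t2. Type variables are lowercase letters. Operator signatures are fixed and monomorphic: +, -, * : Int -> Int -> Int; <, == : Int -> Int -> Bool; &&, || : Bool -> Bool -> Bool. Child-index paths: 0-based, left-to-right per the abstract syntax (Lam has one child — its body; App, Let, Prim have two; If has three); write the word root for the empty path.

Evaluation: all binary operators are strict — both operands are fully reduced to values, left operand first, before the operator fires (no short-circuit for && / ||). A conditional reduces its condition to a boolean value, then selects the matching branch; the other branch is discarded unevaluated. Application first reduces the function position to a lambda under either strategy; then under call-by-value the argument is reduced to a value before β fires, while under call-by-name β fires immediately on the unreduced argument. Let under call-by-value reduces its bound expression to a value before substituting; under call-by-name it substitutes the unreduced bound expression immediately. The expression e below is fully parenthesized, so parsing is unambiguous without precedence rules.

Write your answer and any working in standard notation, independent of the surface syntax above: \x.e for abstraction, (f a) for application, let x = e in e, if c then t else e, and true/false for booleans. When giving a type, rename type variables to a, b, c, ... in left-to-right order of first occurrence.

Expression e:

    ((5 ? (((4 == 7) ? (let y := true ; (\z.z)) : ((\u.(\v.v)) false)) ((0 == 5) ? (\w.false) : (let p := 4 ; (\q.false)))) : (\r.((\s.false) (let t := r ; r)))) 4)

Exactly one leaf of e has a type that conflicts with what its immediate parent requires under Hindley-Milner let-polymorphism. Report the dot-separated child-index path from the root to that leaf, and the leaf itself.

Answer: 0.0 : 5

Trace:
  unify Int ~ Bool
  FAIL: mismatch Int ~ Bool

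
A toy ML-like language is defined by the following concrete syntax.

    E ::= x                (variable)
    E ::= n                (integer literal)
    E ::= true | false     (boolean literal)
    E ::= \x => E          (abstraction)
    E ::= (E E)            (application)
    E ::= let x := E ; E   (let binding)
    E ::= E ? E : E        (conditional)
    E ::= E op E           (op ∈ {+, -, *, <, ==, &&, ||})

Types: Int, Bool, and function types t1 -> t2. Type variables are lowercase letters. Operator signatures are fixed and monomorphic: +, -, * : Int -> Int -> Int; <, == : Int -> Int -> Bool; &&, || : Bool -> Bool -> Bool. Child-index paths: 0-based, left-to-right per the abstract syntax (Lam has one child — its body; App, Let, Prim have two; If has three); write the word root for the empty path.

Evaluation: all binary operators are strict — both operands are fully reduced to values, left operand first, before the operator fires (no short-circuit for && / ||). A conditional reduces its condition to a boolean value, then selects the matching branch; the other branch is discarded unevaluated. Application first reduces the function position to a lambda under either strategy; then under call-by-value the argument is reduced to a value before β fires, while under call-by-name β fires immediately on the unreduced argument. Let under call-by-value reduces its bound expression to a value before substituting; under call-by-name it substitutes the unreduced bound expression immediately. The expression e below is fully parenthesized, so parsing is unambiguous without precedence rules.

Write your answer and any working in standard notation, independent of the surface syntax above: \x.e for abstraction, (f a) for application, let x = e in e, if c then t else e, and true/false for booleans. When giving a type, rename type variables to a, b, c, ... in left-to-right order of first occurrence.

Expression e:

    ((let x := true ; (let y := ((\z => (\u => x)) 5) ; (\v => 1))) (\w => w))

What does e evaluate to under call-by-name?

Working:
step 0: ((let x = true in (let y = ((\z.(\u.x)) 5) in (\v.1))) (\w.w))
step 1: [let@0] ((let y = ((\z.(\u.true)) 5) in (\v.1)) (\w.w))
step 2: [let@0] ((\v.1) (\w.w))
step 3: [beta@root] 1

Answer: 1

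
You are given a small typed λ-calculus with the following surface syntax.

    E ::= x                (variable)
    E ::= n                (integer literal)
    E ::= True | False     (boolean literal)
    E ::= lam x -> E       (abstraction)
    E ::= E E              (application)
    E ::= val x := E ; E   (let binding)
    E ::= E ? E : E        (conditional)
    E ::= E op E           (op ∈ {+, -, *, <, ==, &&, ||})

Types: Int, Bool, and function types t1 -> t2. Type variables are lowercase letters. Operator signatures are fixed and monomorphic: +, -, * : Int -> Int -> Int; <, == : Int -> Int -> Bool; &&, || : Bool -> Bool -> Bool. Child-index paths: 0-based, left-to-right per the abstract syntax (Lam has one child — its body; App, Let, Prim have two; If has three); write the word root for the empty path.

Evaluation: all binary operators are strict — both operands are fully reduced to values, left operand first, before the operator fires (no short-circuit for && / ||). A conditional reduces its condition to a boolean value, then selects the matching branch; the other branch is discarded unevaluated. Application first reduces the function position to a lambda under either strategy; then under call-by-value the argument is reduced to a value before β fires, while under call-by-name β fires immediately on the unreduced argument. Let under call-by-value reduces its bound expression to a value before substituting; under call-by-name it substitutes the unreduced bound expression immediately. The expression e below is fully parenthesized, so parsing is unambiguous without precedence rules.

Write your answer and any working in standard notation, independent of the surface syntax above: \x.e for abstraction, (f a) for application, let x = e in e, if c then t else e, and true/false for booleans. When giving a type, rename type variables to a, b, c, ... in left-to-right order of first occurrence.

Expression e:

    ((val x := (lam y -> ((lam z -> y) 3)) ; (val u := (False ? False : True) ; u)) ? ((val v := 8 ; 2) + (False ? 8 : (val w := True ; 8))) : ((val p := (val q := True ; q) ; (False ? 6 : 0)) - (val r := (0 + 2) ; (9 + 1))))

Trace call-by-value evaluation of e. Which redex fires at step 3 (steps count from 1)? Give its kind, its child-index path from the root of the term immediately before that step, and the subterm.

Trace:
step 0: (if (let x = (\y.((\z.y) 3)) in (let u = (if false then false else true) in u)) then ((let v = 8 in 2) + (if false then 8 else (let w = true in 8))) else ((let p = (let q = true in q) in (if false then 6 else 0)) - (let r = (0 + 2) in (9 + 1))))
step 1: [let@0] (if (let u = (if false then false else true) in u) then ((let v = 8 in 2) + (if false then 8 else (let w = true in 8))) else ((let p = (let q = true in q) in (if false then 6 else 0)) - (let r = (0 + 2) in (9 + 1))))
step 2: [if@0.0] (if (let u = true in u) then ((let v = 8 in 2) + (if false then 8 else (let w = true in 8))) else ((let p = (let q = true in q) in (if false then 6 else 0)) - (let r = (0 + 2) in (9 + 1))))
step 3: [let@0] (if true then ((let v = 8 in 2) + (if false then 8 else (let w = true in 8))) else ((let p = (let q = true in q) in (if false then 6 else 0)) - (let r = (0 + 2) in (9 + 1))))

Answer: let at 0 : (let u = true in u)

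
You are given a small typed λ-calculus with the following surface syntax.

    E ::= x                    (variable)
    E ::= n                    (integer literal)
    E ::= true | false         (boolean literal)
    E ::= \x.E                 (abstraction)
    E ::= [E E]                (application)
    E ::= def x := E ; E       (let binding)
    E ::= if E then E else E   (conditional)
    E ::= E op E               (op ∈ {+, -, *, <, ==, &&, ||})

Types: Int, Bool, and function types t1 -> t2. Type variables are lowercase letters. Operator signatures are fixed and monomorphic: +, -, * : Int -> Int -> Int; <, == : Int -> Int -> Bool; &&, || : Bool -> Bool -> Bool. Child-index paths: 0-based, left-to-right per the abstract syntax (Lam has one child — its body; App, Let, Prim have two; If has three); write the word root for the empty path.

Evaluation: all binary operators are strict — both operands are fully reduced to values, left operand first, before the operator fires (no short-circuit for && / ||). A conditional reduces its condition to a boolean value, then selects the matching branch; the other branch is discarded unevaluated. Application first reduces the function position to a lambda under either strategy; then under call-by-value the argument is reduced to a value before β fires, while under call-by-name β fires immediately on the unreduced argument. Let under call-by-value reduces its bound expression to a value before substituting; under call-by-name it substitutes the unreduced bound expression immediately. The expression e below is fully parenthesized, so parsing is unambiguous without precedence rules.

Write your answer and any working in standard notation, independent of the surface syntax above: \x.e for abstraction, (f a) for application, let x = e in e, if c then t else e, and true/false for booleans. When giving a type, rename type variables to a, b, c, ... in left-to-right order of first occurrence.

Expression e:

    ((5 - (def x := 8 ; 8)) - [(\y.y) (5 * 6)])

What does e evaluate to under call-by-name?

Answer: -33

Trace:
step 0: ((5 - (let x = 8 in 8)) - ((\y.y) (5 * 6)))
step 1: [let@0.1] ((5 - 8) - ((\y.y) (5 * 6)))
step 2: [delta@0] (-3 - ((\y.y) (5 * 6)))
step 3: [beta@1] (-3 - (5 * 6))
step 4: [delta@1] (-3 - 30)
step 5: [delta@root] -33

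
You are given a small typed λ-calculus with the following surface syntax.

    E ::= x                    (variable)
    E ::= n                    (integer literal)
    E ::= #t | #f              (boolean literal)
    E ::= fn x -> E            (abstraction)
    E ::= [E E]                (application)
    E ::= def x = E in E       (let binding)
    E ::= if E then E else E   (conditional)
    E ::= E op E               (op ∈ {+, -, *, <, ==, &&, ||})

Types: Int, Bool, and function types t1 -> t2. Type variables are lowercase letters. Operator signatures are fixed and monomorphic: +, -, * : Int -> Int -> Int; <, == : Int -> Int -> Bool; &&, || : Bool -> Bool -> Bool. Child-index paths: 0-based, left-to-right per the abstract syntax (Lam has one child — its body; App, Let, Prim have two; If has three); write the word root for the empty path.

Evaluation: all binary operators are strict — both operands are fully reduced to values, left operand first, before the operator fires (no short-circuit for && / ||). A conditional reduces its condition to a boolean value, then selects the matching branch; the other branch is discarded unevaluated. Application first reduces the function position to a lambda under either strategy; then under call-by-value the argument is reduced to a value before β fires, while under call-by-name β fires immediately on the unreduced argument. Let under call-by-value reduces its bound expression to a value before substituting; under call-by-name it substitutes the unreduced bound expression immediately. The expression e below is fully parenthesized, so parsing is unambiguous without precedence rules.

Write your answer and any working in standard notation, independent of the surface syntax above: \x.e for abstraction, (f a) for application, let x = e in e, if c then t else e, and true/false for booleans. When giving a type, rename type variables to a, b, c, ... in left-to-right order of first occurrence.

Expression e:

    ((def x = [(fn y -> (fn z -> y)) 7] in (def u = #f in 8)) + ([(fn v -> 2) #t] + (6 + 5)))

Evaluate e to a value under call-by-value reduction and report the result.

Working:
step 0: ((let x = ((\y.(\z.y)) 7) in (let u = false in 8)) + (((\v.2) true) + (6 + 5)))
step 1: [beta@0.0] ((let x = (\z.7) in (let u = false in 8)) + (((\v.2) true) + (6 + 5)))
step 2: [let@0] ((let u = false in 8) + (((\v.2) true) + (6 + 5)))
step 3: [let@0] (8 + (((\v.2) true) + (6 + 5)))
step 4: [beta@1.0] (8 + (2 + (6 + 5)))
step 5: [delta@1.1] (8 + (2 + 11))
step 6: [delta@1] (8 + 13)
step 7: [delta@root] 21

Answer: 21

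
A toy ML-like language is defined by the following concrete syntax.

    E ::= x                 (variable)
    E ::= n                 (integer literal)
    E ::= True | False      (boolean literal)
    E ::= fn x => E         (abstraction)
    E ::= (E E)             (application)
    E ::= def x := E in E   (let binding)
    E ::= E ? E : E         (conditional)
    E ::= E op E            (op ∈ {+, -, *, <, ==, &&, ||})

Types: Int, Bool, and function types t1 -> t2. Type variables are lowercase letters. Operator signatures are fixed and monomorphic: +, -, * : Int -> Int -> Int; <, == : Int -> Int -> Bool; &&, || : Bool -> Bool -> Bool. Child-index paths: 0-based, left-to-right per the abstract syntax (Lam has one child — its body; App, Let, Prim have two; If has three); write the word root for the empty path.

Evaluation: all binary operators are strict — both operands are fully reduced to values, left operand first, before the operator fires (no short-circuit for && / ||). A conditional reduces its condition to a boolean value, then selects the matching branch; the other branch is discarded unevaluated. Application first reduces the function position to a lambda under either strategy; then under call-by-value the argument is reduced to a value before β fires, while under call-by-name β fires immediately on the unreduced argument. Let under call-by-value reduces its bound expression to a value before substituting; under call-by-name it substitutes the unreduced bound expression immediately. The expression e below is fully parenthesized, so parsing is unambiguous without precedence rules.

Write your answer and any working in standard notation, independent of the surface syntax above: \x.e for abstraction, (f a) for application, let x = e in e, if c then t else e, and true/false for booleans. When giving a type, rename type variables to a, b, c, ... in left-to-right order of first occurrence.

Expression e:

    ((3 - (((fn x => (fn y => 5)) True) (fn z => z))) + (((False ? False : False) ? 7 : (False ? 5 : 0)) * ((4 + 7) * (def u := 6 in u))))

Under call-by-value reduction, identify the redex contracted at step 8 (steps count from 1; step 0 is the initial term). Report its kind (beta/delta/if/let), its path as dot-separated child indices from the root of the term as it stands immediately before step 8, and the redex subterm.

Derivation:
step 0: ((3 - (((\x.(\y.5)) true) (\z.z))) + ((if (if false then false else false) then 7 else (if false then 5 else 0)) * ((4 + 7) * (let u = 6 in u))))
step 1: [beta@0.1.0] ((3 - ((\y.5) (\z.z))) + ((if (if false then false else false) then 7 else (if false then 5 else 0)) * ((4 + 7) * (let u = 6 in u))))
step 2: [beta@0.1] ((3 - 5) + ((if (if false then false else false) then 7 else (if false then 5 else 0)) * ((4 + 7) * (let u = 6 in u))))
step 3: [delta@0] (-2 + ((if (if false then false else false) then 7 else (if false then 5 else 0)) * ((4 + 7) * (let u = 6 in u))))
step 4: [if@1.0.0] (-2 + ((if false then 7 else (if false then 5 else 0)) * ((4 + 7) * (let u = 6 in u))))
step 5: [if@1.0] (-2 + ((if false then 5 else 0) * ((4 + 7) * (let u = 6 in u))))
step 6: [if@1.0] (-2 + (0 * ((4 + 7) * (let u = 6 in u))))
step 7: [delta@1.1.0] (-2 + (0 * (11 * (let u = 6 in u))))
step 8: [let@1.1.1] (-2 + (0 * (11 * 6)))

Answer: let at 1.1.1 : (let u = 6 in u)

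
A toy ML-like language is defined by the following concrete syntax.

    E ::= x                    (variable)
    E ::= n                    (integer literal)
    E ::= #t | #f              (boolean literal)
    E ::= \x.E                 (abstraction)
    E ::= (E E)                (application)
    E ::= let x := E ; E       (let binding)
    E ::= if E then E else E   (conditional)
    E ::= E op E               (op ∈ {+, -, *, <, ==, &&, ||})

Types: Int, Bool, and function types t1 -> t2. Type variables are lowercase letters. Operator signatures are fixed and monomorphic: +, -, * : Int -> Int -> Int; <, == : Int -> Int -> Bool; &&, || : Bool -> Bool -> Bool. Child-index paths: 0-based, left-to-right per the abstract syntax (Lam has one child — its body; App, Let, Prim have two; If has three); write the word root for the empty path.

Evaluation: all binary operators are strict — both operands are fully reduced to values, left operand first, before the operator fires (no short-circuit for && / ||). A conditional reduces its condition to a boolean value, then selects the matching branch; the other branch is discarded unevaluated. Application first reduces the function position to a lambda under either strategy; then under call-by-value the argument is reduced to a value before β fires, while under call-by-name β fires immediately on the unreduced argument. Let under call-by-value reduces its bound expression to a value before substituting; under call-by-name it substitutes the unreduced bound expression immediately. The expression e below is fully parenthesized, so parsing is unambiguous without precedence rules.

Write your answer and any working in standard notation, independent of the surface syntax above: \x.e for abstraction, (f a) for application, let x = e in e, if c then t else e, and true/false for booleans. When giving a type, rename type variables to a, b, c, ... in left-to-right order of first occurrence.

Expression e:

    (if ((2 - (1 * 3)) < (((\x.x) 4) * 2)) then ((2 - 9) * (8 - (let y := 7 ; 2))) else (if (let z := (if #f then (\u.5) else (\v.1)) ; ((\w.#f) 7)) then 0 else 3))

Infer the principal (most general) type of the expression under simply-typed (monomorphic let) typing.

Trace:
  unify Int ~ Int
  unify Int ~ Int
  unify Int ~ Int
  unify Int ~ Int
  unify Int ~ Int
x : a
\x._ : a -> a
  unify a -> a ~ Int -> b
  unify a ~ Int
  unify Int ~ b
_ _ : Int
  unify Int ~ Int
  unify Int ~ Int
  unify Int ~ Int
  unify Bool ~ Bool
  unify Int ~ Int
  unify Int ~ Int
  unify Int ~ Int
  unify Int ~ Int
let y : Int
  unify Int ~ Int
  unify Int ~ Int
  unify Bool ~ Bool
\u._ : c -> Int
\v._ : d -> Int
  unify c -> Int ~ d -> Int
  unify c ~ d
  unify Int ~ Int
let z : d -> Int
\w._ : e -> Bool
  unify e -> Bool ~ Int -> f
  unify e ~ Int
  unify Bool ~ f
_ _ : Bool
  unify Bool ~ Bool
  unify Int ~ Int
  unify Int ~ Int

Answer: Int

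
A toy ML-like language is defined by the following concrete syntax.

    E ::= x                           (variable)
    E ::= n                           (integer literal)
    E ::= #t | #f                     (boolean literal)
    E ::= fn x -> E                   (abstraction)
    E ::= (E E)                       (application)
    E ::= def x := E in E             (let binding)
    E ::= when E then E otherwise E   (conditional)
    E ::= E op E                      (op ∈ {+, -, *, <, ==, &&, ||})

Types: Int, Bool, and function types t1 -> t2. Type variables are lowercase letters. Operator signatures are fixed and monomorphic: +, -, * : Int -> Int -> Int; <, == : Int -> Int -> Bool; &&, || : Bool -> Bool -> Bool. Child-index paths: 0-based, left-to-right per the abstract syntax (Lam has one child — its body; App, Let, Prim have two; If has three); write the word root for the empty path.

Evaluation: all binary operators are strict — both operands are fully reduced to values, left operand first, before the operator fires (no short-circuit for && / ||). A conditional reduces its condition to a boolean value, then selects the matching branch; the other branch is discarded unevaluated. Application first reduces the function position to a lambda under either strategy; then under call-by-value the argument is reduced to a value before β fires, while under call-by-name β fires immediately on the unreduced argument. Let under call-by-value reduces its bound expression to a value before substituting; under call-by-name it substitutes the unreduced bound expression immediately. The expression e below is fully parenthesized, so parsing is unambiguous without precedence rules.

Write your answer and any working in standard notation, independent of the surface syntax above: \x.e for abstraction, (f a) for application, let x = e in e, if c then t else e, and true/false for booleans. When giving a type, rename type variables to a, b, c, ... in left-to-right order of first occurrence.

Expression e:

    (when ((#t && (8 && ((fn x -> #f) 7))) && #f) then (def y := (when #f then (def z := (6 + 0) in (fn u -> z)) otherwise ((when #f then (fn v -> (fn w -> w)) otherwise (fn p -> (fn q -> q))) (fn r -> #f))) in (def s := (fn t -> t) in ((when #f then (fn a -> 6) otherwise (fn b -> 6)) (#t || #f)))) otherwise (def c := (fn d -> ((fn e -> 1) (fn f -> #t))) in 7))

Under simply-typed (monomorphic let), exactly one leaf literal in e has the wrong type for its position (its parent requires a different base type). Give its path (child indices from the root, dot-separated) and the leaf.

Answer: 0.0.1.0 : 8

Working:
  unify Bool ~ Bool
  unify Int ~ Bool
  FAIL: mismatch Int ~ Bool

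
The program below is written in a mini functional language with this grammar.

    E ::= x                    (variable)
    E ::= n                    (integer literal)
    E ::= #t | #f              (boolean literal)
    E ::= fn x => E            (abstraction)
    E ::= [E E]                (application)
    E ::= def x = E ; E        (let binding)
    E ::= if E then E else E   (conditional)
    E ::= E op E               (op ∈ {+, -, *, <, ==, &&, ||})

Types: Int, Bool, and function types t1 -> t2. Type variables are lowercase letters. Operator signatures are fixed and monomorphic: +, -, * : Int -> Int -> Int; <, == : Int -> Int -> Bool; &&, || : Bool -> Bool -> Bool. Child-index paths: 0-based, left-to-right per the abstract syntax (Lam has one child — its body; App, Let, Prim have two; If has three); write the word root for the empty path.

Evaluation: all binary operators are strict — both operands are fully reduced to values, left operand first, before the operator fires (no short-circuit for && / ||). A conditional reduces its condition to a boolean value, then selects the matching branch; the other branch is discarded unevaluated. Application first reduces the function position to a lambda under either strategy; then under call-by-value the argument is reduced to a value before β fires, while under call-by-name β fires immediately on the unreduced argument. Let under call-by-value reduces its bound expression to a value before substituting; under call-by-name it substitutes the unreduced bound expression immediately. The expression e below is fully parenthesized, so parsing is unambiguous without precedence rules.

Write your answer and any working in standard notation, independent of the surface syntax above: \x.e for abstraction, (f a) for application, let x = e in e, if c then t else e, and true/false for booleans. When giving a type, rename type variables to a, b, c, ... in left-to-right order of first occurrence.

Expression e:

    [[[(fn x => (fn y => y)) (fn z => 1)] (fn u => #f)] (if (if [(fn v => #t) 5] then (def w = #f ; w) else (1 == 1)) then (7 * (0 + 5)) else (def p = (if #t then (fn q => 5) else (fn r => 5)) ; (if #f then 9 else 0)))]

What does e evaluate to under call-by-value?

Trace:
step 0: ((((\x.(\y.y)) (\z.1)) (\u.false)) (if (if ((\v.true) 5) then (let w = false in w) else (1 == 1)) then (7 * (0 + 5)) else (let p = (if true then (\q.5) else (\r.5)) in (if false then 9 else 0))))
step 1: [beta@0.0] (((\y.y) (\u.false)) (if (if ((\v.true) 5) then (let w = false in w) else (1 == 1)) then (7 * (0 + 5)) else (let p = (if true then (\q.5) else (\r.5)) in (if false then 9 else 0))))
step 2: [beta@0] ((\u.false) (if (if ((\v.true) 5) then (let w = false in w) else (1 == 1)) then (7 * (0 + 5)) else (let p = (if true then (\q.5) else (\r.5)) in (if false then 9 else 0))))
step 3: [beta@1.0.0] ((\u.false) (if (if true then (let w = false in w) else (1 == 1)) then (7 * (0 + 5)) else (let p = (if true then (\q.5) else (\r.5)) in (if false then 9 else 0))))
step 4: [if@1.0] ((\u.false) (if (let w = false in w) then (7 * (0 + 5)) else (let p = (if true then (\q.5) else (\r.5)) in (if false then 9 else 0))))
step 5: [let@1.0] ((\u.false) (if false then (7 * (0 + 5)) else (let p = (if true then (\q.5) else (\r.5)) in (if false then 9 else 0))))
step 6: [if@1] ((\u.false) (let p = (if true then (\q.5) else (\r.5)) in (if false then 9 else 0)))
step 7: [if@1.0] ((\u.false) (let p = (\q.5) in (if false then 9 else 0)))
step 8: [let@1] ((\u.false) (if false then 9 else 0))
step 9: [if@1] ((\u.false) 0)
step 10: [beta@root] false

Answer: false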